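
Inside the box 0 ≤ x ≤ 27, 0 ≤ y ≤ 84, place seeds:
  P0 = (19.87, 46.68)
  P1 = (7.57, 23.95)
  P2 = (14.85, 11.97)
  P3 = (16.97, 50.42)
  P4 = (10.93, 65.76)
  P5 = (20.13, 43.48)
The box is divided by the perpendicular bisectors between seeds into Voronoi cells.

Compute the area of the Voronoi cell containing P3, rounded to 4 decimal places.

1. box [0,27]×[0,84]: [(0, 0) (27, 0) (27, 84) (0, 84)]
2. ⊥bis P3·P0 via (18.42,48.55): [(0, 34.2671) (27, 55.2029) (27, 84) (0, 84)]  |A|=1060.1543
3. ⊥bis P3·P1 via (12.27,37.185): [(0, 41.5423) (6.4353, 39.257) (27, 55.2029) (27, 84) (0, 84)]  |A|=1036.7454
4. ⊥bis P3·P2 via (15.91,31.195): [(0, 41.5423) (6.4353, 39.257) (27, 55.2029) (27, 84) (0, 84)]  |A|=1036.7454
5. ⊥bis P3·P4 via (13.95,58.09): [(0, 52.5973) (0, 41.5423) (6.4353, 39.257) (27, 55.2029) (27, 63.2283)]  |A|=332.3914
6. ⊥bis P3·P5 via (18.55,46.95): [(0, 52.5973) (0, 41.5423) (3.7494, 40.2108) (13.2362, 44.5304) (27, 55.2029) (27, 63.2283)]  |A|=322.0662
7. canonical 6-gon: [(0, 52.5973) (0, 41.5423) (3.7494, 40.2108) (13.2362, 44.5304) (27, 55.2029) (27, 63.2283)]
8. shoelace: 322.0662

Area of P3's cell: 322.0662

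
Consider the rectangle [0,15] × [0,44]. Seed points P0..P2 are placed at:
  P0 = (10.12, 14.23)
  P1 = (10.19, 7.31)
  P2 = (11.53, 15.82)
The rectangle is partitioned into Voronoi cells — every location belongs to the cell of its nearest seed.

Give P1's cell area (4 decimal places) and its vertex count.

1. box [0,15]×[0,44]: [(0, 0) (15, 0) (15, 44) (0, 44)]
2. ⊥bis P1·P0 via (10.155,10.77): [(0, 10.6673) (0, 0) (15, 0) (15, 10.819)]  |A|=161.1471
3. ⊥bis P1·P2 via (10.86,11.565): [(0, 10.6673) (0, 0) (15, 0) (15, 10.819)]  |A|=161.1471
4. canonical 4-gon: [(0, 10.6673) (0, 0) (15, 0) (15, 10.819)]
5. shoelace: 161.1471

Area of P1's cell: 161.1471 (4 vertices)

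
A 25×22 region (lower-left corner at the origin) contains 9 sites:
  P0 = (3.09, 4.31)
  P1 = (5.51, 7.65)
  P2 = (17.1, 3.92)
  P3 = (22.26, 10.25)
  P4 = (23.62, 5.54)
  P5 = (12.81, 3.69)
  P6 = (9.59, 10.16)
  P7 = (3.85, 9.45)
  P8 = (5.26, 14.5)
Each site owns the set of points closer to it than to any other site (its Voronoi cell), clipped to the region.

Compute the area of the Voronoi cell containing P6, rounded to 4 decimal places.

1. box [0,25]×[0,22]: [(0, 0) (25, 0) (25, 22) (0, 22)]
2. ⊥bis P6·P0 via (6.34,7.235): [(0, 14.2794) (12.8515, 0) (25, 0) (25, 22) (0, 22)]  |A|=458.2439
3. ⊥bis P6·P1 via (7.55,8.905): [(0, 21.1775) (13.0283, 0) (25, 0) (25, 22) (0, 22)]  |A|=412.0463
4. ⊥bis P6·P2 via (13.345,7.04): [(0, 21.1775) (10.6746, 3.826) (25, 21.0671) (25, 22) (0, 22)]  |A|=238.2464
5. ⊥bis P6·P3 via (15.925,10.205): [(0, 21.1775) (10.6746, 3.826) (15.9254, 10.1456) (15.8412, 22) (0, 22)]  |A|=179.7276
6. ⊥bis P6·P4 via (16.605,7.85): [(0, 21.1775) (10.6746, 3.826) (15.9254, 10.1456) (15.8412, 22) (0, 22)]  |A|=179.7276
7. ⊥bis P6·P5 via (11.2,6.925): [(0, 21.1775) (9.3381, 5.9984) (14.6945, 8.6641) (15.9254, 10.1456) (15.8412, 22) (0, 22)]  |A|=172.1285
8. ⊥bis P6·P7 via (6.72,9.805): [(6.6505, 10.3672) (9.3381, 5.9984) (14.6945, 8.6641) (15.9254, 10.1456) (15.8412, 22) (5.2116, 22)]  |A|=139.081
9. ⊥bis P6·P8 via (7.425,12.33): [(6.5194, 11.4265) (6.6505, 10.3672) (9.3381, 5.9984) (14.6945, 8.6641) (15.9254, 10.1456) (15.8502, 20.7358)]  |A|=76.9449
10. canonical 6-gon: [(6.5194, 11.4265) (6.6505, 10.3672) (9.3381, 5.9984) (14.6945, 8.6641) (15.9254, 10.1456) (15.8502, 20.7358)]
11. shoelace: 76.9449

Area of P6's cell: 76.9449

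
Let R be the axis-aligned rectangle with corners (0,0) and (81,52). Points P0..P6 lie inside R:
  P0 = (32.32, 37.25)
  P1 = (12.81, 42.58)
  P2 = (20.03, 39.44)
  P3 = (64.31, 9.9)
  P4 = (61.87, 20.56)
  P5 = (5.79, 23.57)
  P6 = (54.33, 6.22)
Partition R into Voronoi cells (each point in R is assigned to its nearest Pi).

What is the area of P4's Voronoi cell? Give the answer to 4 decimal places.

1. box [0,81]×[0,52]: [(0, 0) (81, 0) (81, 52) (0, 52)]
2. ⊥bis P4·P0 via (47.095,28.905): [(30.7693, 0) (81, 0) (81, 52) (60.1392, 52)]  |A|=1848.3795
3. ⊥bis P4·P1 via (37.34,31.57): [(30.7693, 0) (81, 0) (81, 52) (60.1392, 52)]  |A|=1848.3795
4. ⊥bis P4·P2 via (40.95,30): [(30.7693, 0) (81, 0) (81, 52) (60.1392, 52)]  |A|=1848.3795
5. ⊥bis P4·P3 via (63.09,15.23): [(35.8497, 8.9949) (81, 19.3295) (81, 52) (60.1392, 52)]  |A|=1186.1039
6. ⊥bis P4·P5 via (33.83,22.065): [(35.8497, 8.9949) (81, 19.3295) (81, 52) (60.1392, 52)]  |A|=1186.1039
7. ⊥bis P4·P6 via (58.1,13.39): [(42.8584, 21.4041) (57.1754, 13.8762) (81, 19.3295) (81, 52) (60.1392, 52)]  |A|=1070.8926
8. canonical 5-gon: [(42.8584, 21.4041) (57.1754, 13.8762) (81, 19.3295) (81, 52) (60.1392, 52)]
9. shoelace: 1070.8926

Area of P4's cell: 1070.8926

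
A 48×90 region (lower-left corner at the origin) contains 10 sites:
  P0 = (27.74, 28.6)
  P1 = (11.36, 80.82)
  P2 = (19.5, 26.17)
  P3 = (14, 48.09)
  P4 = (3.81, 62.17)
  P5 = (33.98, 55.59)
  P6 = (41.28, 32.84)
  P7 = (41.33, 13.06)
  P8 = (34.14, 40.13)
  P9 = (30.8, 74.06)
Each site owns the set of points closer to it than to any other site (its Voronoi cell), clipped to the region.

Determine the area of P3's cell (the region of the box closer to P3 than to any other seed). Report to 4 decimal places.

Area of P3's cell: 484.4077

1. box [0,48]×[0,90]: [(0, 0) (48, 0) (48, 90) (0, 90)]
2. ⊥bis P3·P0 via (20.87,38.345): [(0, 23.6321) (48, 57.471) (48, 90) (0, 90)]  |A|=2373.5243
3. ⊥bis P3·P1 via (12.68,64.455): [(0, 63.4322) (0, 23.6321) (48, 57.471) (48, 67.3039)]  |A|=1191.1917
4. ⊥bis P3·P2 via (16.75,37.13): [(0, 63.4322) (0, 32.9272) (20.4708, 38.0636) (48, 57.471) (48, 67.3039)]  |A|=1096.0525
5. ⊥bis P3·P4 via (8.905,55.13): [(22.9324, 65.282) (0, 48.6853) (0, 32.9272) (20.4708, 38.0636) (48, 57.471) (48, 67.3039)]  |A|=926.9605
6. ⊥bis P3·P5 via (23.99,51.84): [(19.7962, 63.0122) (0, 48.6853) (0, 32.9272) (20.4708, 38.0636) (27.3428, 42.9082)]  |A|=500.4238
7. ⊥bis P3·P6 via (27.64,40.465): [(19.7962, 63.0122) (0, 48.6853) (0, 32.9272) (20.4708, 38.0636) (27.3428, 42.9082)]  |A|=500.4238
8. ⊥bis P3·P7 via (27.665,30.575): [(19.7962, 63.0122) (0, 48.6853) (0, 32.9272) (20.4708, 38.0636) (27.3428, 42.9082)]  |A|=500.4238
9. ⊥bis P3·P8 via (24.07,44.11): [(25.5172, 47.7716) (19.7962, 63.0122) (0, 48.6853) (0, 32.9272) (20.4708, 38.0636) (22.1474, 39.2455)]  |A|=484.4469
10. ⊥bis P3·P9 via (22.4,61.075): [(25.5172, 47.7716) (19.9216, 62.6783) (19.6118, 62.8787) (0, 48.6853) (0, 32.9272) (20.4708, 38.0636) (22.1474, 39.2455)]  |A|=484.4077
11. canonical 7-gon: [(25.5172, 47.7716) (19.9216, 62.6783) (19.6118, 62.8787) (0, 48.6853) (0, 32.9272) (20.4708, 38.0636) (22.1474, 39.2455)]
12. shoelace: 484.4077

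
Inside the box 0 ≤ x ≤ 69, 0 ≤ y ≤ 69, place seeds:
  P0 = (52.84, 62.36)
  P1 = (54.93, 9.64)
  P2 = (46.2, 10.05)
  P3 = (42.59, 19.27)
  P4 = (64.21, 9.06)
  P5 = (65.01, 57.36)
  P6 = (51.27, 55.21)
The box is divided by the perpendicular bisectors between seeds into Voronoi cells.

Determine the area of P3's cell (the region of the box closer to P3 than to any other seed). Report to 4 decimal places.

1. box [0,69]×[0,69]: [(0, 0) (69, 0) (69, 69) (0, 69)]
2. ⊥bis P3·P0 via (47.715,40.815): [(0, 52.1652) (0, 0) (69, 0) (69, 35.7518)]  |A|=3033.137
3. ⊥bis P3·P1 via (48.76,14.455): [(65.9466, 36.4782) (0, 52.1652) (0, 0) (37.4795, 0)]  |A|=2403.6499
4. ⊥bis P3·P2 via (44.395,14.66): [(50.911, 17.2113) (65.9466, 36.4782) (0, 52.1652) (0, 0) (6.9531, 0)]  |A|=2140.9514
5. ⊥bis P3·P4 via (53.4,14.165): [(50.911, 17.2113) (60.858, 29.9575) (64.1403, 36.9079) (0, 52.1652) (0, 0) (6.9531, 0)]  |A|=2133.9687
6. ⊥bis P3·P5 via (53.8,38.315): [(50.911, 17.2113) (60.858, 29.9575) (62.4112, 33.2464) (50.799, 40.0814) (0, 52.1652) (0, 0) (6.9531, 0)]  |A|=2106.801
7. ⊥bis P3·P6 via (46.93,37.24): [(50.911, 17.2113) (60.858, 29.9575) (62.4112, 33.2464) (61.6774, 33.6783) (0, 48.5742) (0, 0) (6.9531, 0)]  |A|=1899.1518
8. canonical 7-gon: [(50.911, 17.2113) (60.858, 29.9575) (62.4112, 33.2464) (61.6774, 33.6783) (0, 48.5742) (0, 0) (6.9531, 0)]
9. shoelace: 1899.1518

Area of P3's cell: 1899.1518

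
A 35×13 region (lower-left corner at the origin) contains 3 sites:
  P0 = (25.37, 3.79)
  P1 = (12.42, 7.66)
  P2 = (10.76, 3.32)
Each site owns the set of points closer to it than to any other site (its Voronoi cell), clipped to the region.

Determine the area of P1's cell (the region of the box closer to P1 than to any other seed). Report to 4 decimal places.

1. box [0,35]×[0,13]: [(0, 0) (35, 0) (35, 13) (0, 13)]
2. ⊥bis P1·P0 via (18.895,5.725): [(0, 0) (17.1841, 0) (21.0691, 13) (0, 13)]  |A|=248.6458
3. ⊥bis P1·P2 via (11.59,5.49): [(0, 9.923) (18.0826, 3.0066) (21.0691, 13) (0, 13)]  |A|=133.0952
4. canonical 4-gon: [(0, 9.923) (18.0826, 3.0066) (21.0691, 13) (0, 13)]
5. shoelace: 133.0952

Area of P1's cell: 133.0952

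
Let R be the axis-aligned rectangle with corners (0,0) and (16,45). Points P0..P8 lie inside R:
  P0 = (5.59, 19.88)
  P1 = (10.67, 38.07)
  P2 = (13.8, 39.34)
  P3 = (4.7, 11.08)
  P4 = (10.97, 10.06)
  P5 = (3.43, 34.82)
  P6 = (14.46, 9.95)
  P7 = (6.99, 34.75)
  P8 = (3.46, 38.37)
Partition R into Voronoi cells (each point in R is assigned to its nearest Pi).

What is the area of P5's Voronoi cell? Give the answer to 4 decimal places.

1. box [0,16]×[0,45]: [(0, 0) (16, 0) (16, 45) (0, 45)]
2. ⊥bis P5·P0 via (4.51,27.35): [(0, 26.698) (16, 29.0112) (16, 45) (0, 45)]  |A|=274.3267
3. ⊥bis P5·P1 via (7.05,36.445): [(0, 26.698) (10.7291, 28.2491) (3.2097, 45) (0, 45)]  |A|=125.0647
4. ⊥bis P5·P2 via (8.615,37.08): [(0, 26.698) (10.7291, 28.2491) (3.2097, 45) (0, 45)]  |A|=125.0647
5. ⊥bis P5·P3 via (4.065,22.95): [(0, 26.698) (10.7291, 28.2491) (3.2097, 45) (0, 45)]  |A|=125.0647
6. ⊥bis P5·P4 via (7.2,22.44): [(0, 26.698) (10.7291, 28.2491) (3.2097, 45) (0, 45)]  |A|=125.0647
7. ⊥bis P5·P6 via (8.945,22.385): [(0, 26.698) (10.7291, 28.2491) (3.2097, 45) (0, 45)]  |A|=125.0647
8. ⊥bis P5·P7 via (5.21,34.785): [(0, 26.698) (5.0654, 27.4303) (5.3185, 40.3023) (3.2097, 45) (0, 45)]  |A|=88.7168
9. ⊥bis P5·P8 via (3.445,36.595): [(0, 36.6241) (0, 26.698) (5.0654, 27.4303) (5.2453, 36.5798)]  |A|=49.1398
10. canonical 4-gon: [(0, 36.6241) (0, 26.698) (5.0654, 27.4303) (5.2453, 36.5798)]
11. shoelace: 49.1398

Area of P5's cell: 49.1398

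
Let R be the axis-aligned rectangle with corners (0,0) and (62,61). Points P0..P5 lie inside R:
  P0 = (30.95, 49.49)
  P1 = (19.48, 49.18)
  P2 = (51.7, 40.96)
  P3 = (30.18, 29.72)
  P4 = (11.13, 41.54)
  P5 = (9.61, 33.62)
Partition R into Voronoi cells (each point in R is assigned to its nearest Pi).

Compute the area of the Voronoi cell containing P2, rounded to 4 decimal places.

1. box [0,62]×[0,61]: [(0, 0) (62, 0) (62, 61) (0, 61)]
2. ⊥bis P2·P0 via (41.325,45.225): [(22.7337, 0) (62, 0) (62, 61) (47.8099, 61)]  |A|=1630.4212
3. ⊥bis P2·P1 via (35.59,45.07): [(26.3131, 8.7071) (24.0917, 0) (62, 0) (62, 61) (47.8099, 61)]  |A|=1624.5092
4. ⊥bis P2·P3 via (40.94,35.34): [(38.8816, 39.2811) (59.3983, 0) (62, 0) (62, 61) (47.8099, 61)]  |A|=910.3097
5. ⊥bis P2·P4 via (31.415,41.25): [(38.8816, 39.2811) (59.3983, 0) (62, 0) (62, 61) (47.8099, 61)]  |A|=910.3097
6. ⊥bis P2·P5 via (30.655,37.29): [(38.8816, 39.2811) (59.3983, 0) (62, 0) (62, 61) (47.8099, 61)]  |A|=910.3097
7. canonical 5-gon: [(38.8816, 39.2811) (59.3983, 0) (62, 0) (62, 61) (47.8099, 61)]
8. shoelace: 910.3097

Area of P2's cell: 910.3097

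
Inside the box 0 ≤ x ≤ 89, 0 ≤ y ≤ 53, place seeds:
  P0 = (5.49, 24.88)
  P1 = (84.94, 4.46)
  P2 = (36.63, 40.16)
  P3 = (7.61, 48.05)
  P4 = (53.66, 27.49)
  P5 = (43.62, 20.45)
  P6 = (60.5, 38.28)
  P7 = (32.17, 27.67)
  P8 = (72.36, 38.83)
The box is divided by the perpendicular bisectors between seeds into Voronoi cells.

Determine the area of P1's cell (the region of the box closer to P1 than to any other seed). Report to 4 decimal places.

Area of P1's cell: 516.1247

1. box [0,89]×[0,53]: [(0, 0) (89, 0) (89, 53) (0, 53)]
2. ⊥bis P1·P0 via (45.215,14.67): [(41.4446, 0) (89, 0) (89, 53) (55.0665, 53)]  |A|=2159.4579
3. ⊥bis P1·P2 via (60.785,22.31): [(44.2984, 0) (89, 0) (89, 53) (83.4642, 53)]  |A|=1331.2903
4. ⊥bis P1·P3 via (46.275,26.255): [(44.2984, 0) (89, 0) (89, 53) (83.4642, 53)]  |A|=1331.2903
5. ⊥bis P1·P4 via (69.3,15.975): [(57.5384, 0) (89, 0) (89, 42.7321)]  |A|=672.2111
6. ⊥bis P1·P5 via (64.28,12.455): [(61.5895, 5.5023) (59.4602, 0) (89, 0) (89, 42.7321)]  |A|=666.9239
7. ⊥bis P1·P6 via (72.72,21.37): [(73.8998, 22.2226) (61.5895, 5.5023) (59.4602, 0) (89, 0) (89, 33.1347)]  |A|=594.4628
8. ⊥bis P1·P7 via (58.555,16.065): [(73.8998, 22.2226) (61.5895, 5.5023) (59.4602, 0) (89, 0) (89, 33.1347)]  |A|=594.4628
9. ⊥bis P1·P8 via (78.65,21.645): [(71.5654, 19.0519) (61.5895, 5.5023) (59.4602, 0) (89, 0) (89, 25.4333)]  |A|=516.1247
10. canonical 5-gon: [(71.5654, 19.0519) (61.5895, 5.5023) (59.4602, 0) (89, 0) (89, 25.4333)]
11. shoelace: 516.1247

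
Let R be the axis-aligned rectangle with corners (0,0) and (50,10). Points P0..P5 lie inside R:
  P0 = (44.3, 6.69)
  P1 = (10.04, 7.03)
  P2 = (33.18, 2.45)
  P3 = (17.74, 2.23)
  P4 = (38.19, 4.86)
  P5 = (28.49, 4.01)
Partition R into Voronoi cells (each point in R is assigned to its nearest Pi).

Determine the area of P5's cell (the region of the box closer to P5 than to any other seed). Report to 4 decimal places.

Area of P5's cell: 86.1349

1. box [0,50]×[0,10]: [(0, 0) (50, 0) (50, 10) (0, 10)]
2. ⊥bis P5·P0 via (36.395,5.35): [(0, 0) (37.3019, 0) (35.6068, 10) (0, 10)]  |A|=364.5433
3. ⊥bis P5·P1 via (19.265,5.52): [(18.3615, 0) (37.3019, 0) (35.6068, 10) (19.9983, 10)]  |A|=172.7445
4. ⊥bis P5·P2 via (30.835,3.23): [(18.3615, 0) (29.7606, 0) (33.0869, 10) (19.9983, 10)]  |A|=122.4386
5. ⊥bis P5·P3 via (23.115,3.12): [(23.6316, 0) (29.7606, 0) (33.0869, 10) (21.9758, 10)]  |A|=86.2004
6. ⊥bis P5·P4 via (33.34,4.435): [(23.6316, 0) (29.7606, 0) (32.9012, 9.442) (32.8523, 10) (21.9758, 10)]  |A|=86.1349
7. canonical 5-gon: [(23.6316, 0) (29.7606, 0) (32.9012, 9.442) (32.8523, 10) (21.9758, 10)]
8. shoelace: 86.1349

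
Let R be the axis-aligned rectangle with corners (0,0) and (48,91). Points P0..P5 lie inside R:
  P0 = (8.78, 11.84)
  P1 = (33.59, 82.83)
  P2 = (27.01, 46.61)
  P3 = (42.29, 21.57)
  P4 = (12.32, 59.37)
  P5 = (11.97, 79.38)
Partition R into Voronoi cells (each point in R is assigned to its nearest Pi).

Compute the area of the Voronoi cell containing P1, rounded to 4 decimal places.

Area of P1's cell: 666.4183

1. box [0,48]×[0,91]: [(0, 0) (48, 0) (48, 91) (0, 91)]
2. ⊥bis P1·P0 via (21.185,47.335): [(0, 54.7389) (48, 37.9635) (48, 91) (0, 91)]  |A|=2143.1425
3. ⊥bis P1·P2 via (30.3,64.72): [(0, 70.2245) (48, 61.5045) (48, 91) (0, 91)]  |A|=1206.5037
4. ⊥bis P1·P3 via (37.94,52.2): [(0, 70.2245) (48, 61.5045) (48, 91) (0, 91)]  |A|=1206.5037
5. ⊥bis P1·P4 via (22.955,71.1): [(29.9147, 64.79) (48, 61.5045) (48, 91) (1.0061, 91)]  |A|=882.5734
6. ⊥bis P1·P5 via (22.78,81.105): [(24.617, 69.5932) (29.9147, 64.79) (48, 61.5045) (48, 91) (21.201, 91)]  |A|=666.4183
7. canonical 5-gon: [(24.617, 69.5932) (29.9147, 64.79) (48, 61.5045) (48, 91) (21.201, 91)]
8. shoelace: 666.4183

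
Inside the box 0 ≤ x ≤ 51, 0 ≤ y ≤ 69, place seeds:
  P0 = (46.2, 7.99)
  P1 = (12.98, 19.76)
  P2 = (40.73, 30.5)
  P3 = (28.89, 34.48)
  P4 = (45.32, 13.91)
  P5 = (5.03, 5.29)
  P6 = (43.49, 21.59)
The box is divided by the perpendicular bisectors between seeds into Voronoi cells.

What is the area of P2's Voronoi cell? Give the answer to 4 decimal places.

1. box [0,51]×[0,69]: [(0, 0) (51, 0) (51, 69) (0, 69)]
2. ⊥bis P2·P0 via (43.465,19.245): [(0, 8.6829) (51, 21.076) (51, 69) (0, 69)]  |A|=2760.1481
3. ⊥bis P2·P1 via (26.855,25.13): [(30.3647, 16.0616) (51, 21.076) (51, 69) (9.8761, 69)]  |A|=1582.9786
4. ⊥bis P2·P3 via (34.81,32.49): [(29.7883, 17.551) (30.3647, 16.0616) (51, 21.076) (51, 69) (47.0828, 69)]  |A|=625.8558
5. ⊥bis P2·P4 via (43.025,22.205): [(30.1558, 18.6445) (51, 24.4115) (51, 69) (47.0828, 69)]  |A|=563.332
6. ⊥bis P2·P5 via (22.88,17.895): [(30.1558, 18.6445) (51, 24.4115) (51, 69) (47.0828, 69)]  |A|=563.332
7. ⊥bis P2·P6 via (42.11,26.045): [(31.5432, 22.7718) (51, 28.7988) (51, 69) (47.0828, 69)]  |A|=481.6354
8. canonical 4-gon: [(31.5432, 22.7718) (51, 28.7988) (51, 69) (47.0828, 69)]
9. shoelace: 481.6354

Area of P2's cell: 481.6354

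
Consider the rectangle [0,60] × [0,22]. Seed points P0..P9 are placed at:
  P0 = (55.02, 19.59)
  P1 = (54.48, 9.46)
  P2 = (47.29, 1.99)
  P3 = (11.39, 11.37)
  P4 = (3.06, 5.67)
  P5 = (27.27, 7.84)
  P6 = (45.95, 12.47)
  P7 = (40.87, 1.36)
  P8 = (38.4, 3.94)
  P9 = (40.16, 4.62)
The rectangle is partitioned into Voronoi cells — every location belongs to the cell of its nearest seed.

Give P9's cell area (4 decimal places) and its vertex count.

1. box [0,60]×[0,22]: [(0, 0) (60, 0) (60, 22) (0, 22)]
2. ⊥bis P9·P0 via (47.59,12.105): [(0, 0) (59.7846, 0) (37.6218, 22) (0, 22)]  |A|=1071.47
3. ⊥bis P9·P1 via (47.32,7.04): [(0, 0) (49.6994, 0) (44.6074, 15.0657) (37.6218, 22) (0, 22)]  |A|=995.5001
4. ⊥bis P9·P2 via (43.725,3.305): [(0, 0) (42.5059, 0) (46.2598, 10.1769) (44.6074, 15.0657) (37.6218, 22) (0, 22)]  |A|=958.8963
5. ⊥bis P9·P3 via (25.775,7.995): [(23.8992, 0) (42.5059, 0) (46.2598, 10.1769) (44.6074, 15.0657) (37.6218, 22) (29.0608, 22)]  |A|=376.3356
6. ⊥bis P9·P4 via (21.61,5.145): [(23.8992, 0) (42.5059, 0) (46.2598, 10.1769) (44.6074, 15.0657) (37.6218, 22) (29.0608, 22)]  |A|=376.3356
7. ⊥bis P9·P5 via (33.715,6.23): [(32.1587, 0) (42.5059, 0) (46.2598, 10.1769) (44.6074, 15.0657) (37.6479, 21.974)]  |A|=190.9521
8. ⊥bis P9·P6 via (43.055,8.545): [(35.6565, 14.002) (32.1587, 0) (42.5059, 0) (45.1012, 7.0358)]  |A|=114.7056
9. ⊥bis P9·P7 via (40.515,2.99): [(35.6565, 14.002) (32.4678, 1.2374) (43.8791, 3.7227) (45.1012, 7.0358)]  |A|=88.77
10. ⊥bis P9·P8 via (39.28,4.28): [(35.6565, 14.002) (35.6044, 13.7934) (39.8356, 2.842) (43.8791, 3.7227) (45.1012, 7.0358)]  |A|=45.0318
11. canonical 5-gon: [(35.6565, 14.002) (35.6044, 13.7934) (39.8356, 2.842) (43.8791, 3.7227) (45.1012, 7.0358)]
12. shoelace: 45.0318

Area of P9's cell: 45.0318 (5 vertices)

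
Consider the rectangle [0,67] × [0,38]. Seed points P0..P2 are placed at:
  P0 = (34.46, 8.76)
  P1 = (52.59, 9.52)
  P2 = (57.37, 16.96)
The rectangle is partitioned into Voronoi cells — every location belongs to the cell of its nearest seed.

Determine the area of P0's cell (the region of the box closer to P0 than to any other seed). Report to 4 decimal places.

Area of P0's cell: 1592.1326

1. box [0,67]×[0,38]: [(0, 0) (67, 0) (67, 38) (0, 38)]
2. ⊥bis P0·P1 via (43.525,9.14): [(0, 0) (43.9081, 0) (42.3152, 38) (0, 38)]  |A|=1638.2436
3. ⊥bis P0·P2 via (45.915,12.86): [(0, 0) (43.9081, 0) (43.0313, 20.9167) (36.9168, 38) (0, 38)]  |A|=1592.1326
4. canonical 5-gon: [(0, 0) (43.9081, 0) (43.0313, 20.9167) (36.9168, 38) (0, 38)]
5. shoelace: 1592.1326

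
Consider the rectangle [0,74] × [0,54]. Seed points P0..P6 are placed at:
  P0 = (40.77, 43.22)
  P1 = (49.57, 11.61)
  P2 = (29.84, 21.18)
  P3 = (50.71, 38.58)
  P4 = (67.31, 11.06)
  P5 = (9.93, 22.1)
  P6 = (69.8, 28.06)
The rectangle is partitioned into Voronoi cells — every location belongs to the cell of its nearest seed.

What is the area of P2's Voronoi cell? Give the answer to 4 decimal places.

Area of P2's cell: 661.0730

1. box [0,74]×[0,54]: [(0, 0) (74, 0) (74, 54) (0, 54)]
2. ⊥bis P2·P0 via (35.305,32.2): [(0, 49.7083) (0, 0) (74, 0) (74, 13.0105)]  |A|=2320.5972
3. ⊥bis P2·P1 via (39.705,16.395): [(45.0315, 27.3765) (0, 49.7083) (0, 0) (31.7526, 0)]  |A|=1553.8585
4. ⊥bis P2·P3 via (40.275,29.88): [(44.0498, 25.3524) (40.4807, 29.6333) (0, 49.7083) (0, 0) (31.7526, 0)]  |A|=1548.1451
5. ⊥bis P2·P4 via (48.575,16.12): [(44.0498, 25.3524) (40.4807, 29.6333) (0, 49.7083) (0, 0) (31.7526, 0)]  |A|=1548.1451
6. ⊥bis P2·P5 via (19.885,21.64): [(44.0498, 25.3524) (40.4807, 29.6333) (20.7075, 39.4392) (18.8851, 0) (31.7526, 0)]  |A|=661.073
7. ⊥bis P2·P6 via (49.82,24.62): [(44.0498, 25.3524) (40.4807, 29.6333) (20.7075, 39.4392) (18.8851, 0) (31.7526, 0)]  |A|=661.073
8. canonical 5-gon: [(44.0498, 25.3524) (40.4807, 29.6333) (20.7075, 39.4392) (18.8851, 0) (31.7526, 0)]
9. shoelace: 661.073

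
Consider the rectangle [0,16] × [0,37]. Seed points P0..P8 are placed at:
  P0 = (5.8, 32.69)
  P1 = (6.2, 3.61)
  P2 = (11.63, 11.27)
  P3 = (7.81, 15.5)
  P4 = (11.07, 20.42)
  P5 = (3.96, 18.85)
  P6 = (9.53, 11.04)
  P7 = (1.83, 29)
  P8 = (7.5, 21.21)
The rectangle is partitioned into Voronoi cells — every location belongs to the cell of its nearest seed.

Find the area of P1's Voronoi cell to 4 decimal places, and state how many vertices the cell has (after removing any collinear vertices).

Area of P1's cell: 112.9875 (7 vertices)

1. box [0,16]×[0,37]: [(0, 0) (16, 0) (16, 37) (0, 37)]
2. ⊥bis P1·P0 via (6,18.15): [(0, 18.0675) (0, 0) (16, 0) (16, 18.2876)]  |A|=290.8402
3. ⊥bis P1·P2 via (8.915,7.44): [(0, 13.7596) (0, 0) (16, 0) (16, 2.4176)]  |A|=129.418
4. ⊥bis P1·P3 via (7.005,9.555): [(5.6779, 9.7347) (0, 10.5035) (0, 0) (16, 0) (16, 2.4176)]  |A|=120.174
5. ⊥bis P1·P4 via (8.635,12.015): [(5.6779, 9.7347) (0, 10.5035) (0, 0) (16, 0) (16, 2.4176)]  |A|=120.174
6. ⊥bis P1·P5 via (5.08,11.23): [(5.6779, 9.7347) (0.0715, 10.4938) (0, 10.4833) (0, 0) (16, 0) (16, 2.4176)]  |A|=120.1733
7. ⊥bis P1·P6 via (7.865,7.325): [(11.1613, 5.8477) (1.1076, 10.3536) (0.0715, 10.4938) (0, 10.4833) (0, 0) (16, 0) (16, 2.4176)]  |A|=112.9875
8. ⊥bis P1·P7 via (4.015,16.305): [(11.1613, 5.8477) (1.1076, 10.3536) (0.0715, 10.4938) (0, 10.4833) (0, 0) (16, 0) (16, 2.4176)]  |A|=112.9875
9. ⊥bis P1·P8 via (6.85,12.41): [(11.1613, 5.8477) (1.1076, 10.3536) (0.0715, 10.4938) (0, 10.4833) (0, 0) (16, 0) (16, 2.4176)]  |A|=112.9875
10. canonical 7-gon: [(11.1613, 5.8477) (1.1076, 10.3536) (0.0715, 10.4938) (0, 10.4833) (0, 0) (16, 0) (16, 2.4176)]
11. shoelace: 112.9875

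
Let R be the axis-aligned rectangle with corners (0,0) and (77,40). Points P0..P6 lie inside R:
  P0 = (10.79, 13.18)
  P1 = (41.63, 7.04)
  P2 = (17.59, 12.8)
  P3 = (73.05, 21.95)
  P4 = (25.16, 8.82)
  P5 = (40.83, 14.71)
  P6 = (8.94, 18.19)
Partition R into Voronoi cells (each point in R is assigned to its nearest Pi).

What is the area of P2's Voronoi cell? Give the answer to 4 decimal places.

1. box [0,77]×[0,40]: [(0, 0) (77, 0) (77, 40) (0, 40)]
2. ⊥bis P2·P0 via (14.19,12.99): [(13.4641, 0) (77, 0) (77, 40) (15.6994, 40)]  |A|=2496.7306
3. ⊥bis P2·P1 via (29.61,9.92): [(13.4641, 0) (27.2332, 0) (36.8172, 40) (15.6994, 40)]  |A|=697.7376
4. ⊥bis P2·P3 via (45.32,17.375): [(13.4641, 0) (27.2332, 0) (36.8172, 40) (15.6994, 40)]  |A|=697.7376
5. ⊥bis P2·P4 via (21.375,10.81): [(13.4641, 0) (15.6915, 0) (36.7219, 40) (15.6994, 40)]  |A|=464.9998
6. ⊥bis P2·P5 via (29.21,13.755): [(13.4641, 0) (15.6915, 0) (28.3601, 24.0958) (27.053, 40) (15.6994, 40)]  |A|=388.1118
7. ⊥bis P2·P6 via (13.265,15.495): [(14.4349, 17.3725) (13.4641, 0) (15.6915, 0) (28.3601, 24.0958) (27.2257, 37.8994)]  |A|=244.4535
8. canonical 5-gon: [(14.4349, 17.3725) (13.4641, 0) (15.6915, 0) (28.3601, 24.0958) (27.2257, 37.8994)]
9. shoelace: 244.4535

Area of P2's cell: 244.4535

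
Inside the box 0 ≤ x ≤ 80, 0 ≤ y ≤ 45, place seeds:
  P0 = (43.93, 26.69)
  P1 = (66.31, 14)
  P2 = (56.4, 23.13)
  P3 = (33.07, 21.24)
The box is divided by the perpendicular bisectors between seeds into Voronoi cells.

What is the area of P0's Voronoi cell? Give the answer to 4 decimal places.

Area of P0's cell: 496.3463

1. box [0,80]×[0,45]: [(0, 0) (80, 0) (80, 45) (0, 45)]
2. ⊥bis P0·P1 via (55.12,20.345): [(0, 0) (43.5839, 0) (69.1, 45) (0, 45)]  |A|=2535.3872
3. ⊥bis P0·P2 via (50.165,24.91): [(0, 0) (43.0536, 0) (55.9004, 45) (0, 45)]  |A|=2226.4641
4. ⊥bis P0·P3 via (38.5,23.965): [(45.7633, 9.4917) (55.9004, 45) (27.9438, 45)]  |A|=496.3463
5. canonical 3-gon: [(45.7633, 9.4917) (55.9004, 45) (27.9438, 45)]
6. shoelace: 496.3463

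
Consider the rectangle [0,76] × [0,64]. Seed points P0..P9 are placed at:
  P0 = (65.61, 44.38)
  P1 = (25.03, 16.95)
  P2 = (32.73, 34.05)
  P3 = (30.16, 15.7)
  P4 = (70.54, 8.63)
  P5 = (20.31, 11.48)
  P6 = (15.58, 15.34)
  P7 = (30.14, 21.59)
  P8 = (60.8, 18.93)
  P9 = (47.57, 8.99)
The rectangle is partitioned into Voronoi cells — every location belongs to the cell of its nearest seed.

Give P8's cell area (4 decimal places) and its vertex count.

Area of P8's cell: 464.1910 (5 vertices)

1. box [0,76]×[0,64]: [(0, 0) (76, 0) (76, 64) (0, 64)]
2. ⊥bis P8·P0 via (63.205,31.655): [(0, 43.6006) (0, 0) (76, 0) (76, 29.2368)]  |A|=2767.8209
3. ⊥bis P8·P1 via (42.915,17.94): [(41.9333, 35.6753) (43.908, 0) (76, 0) (76, 29.2368)]  |A|=1070.4456
4. ⊥bis P8·P2 via (46.765,26.49): [(50.8091, 33.9978) (42.8446, 19.2118) (43.908, 0) (76, 0) (76, 29.2368)]  |A|=998.1466
5. ⊥bis P8·P3 via (45.48,17.315): [(50.8091, 33.9978) (44.8814, 22.9932) (47.3053, 0) (76, 0) (76, 29.2368)]  |A|=937.5135
6. ⊥bis P8·P4 via (65.67,13.78): [(50.8091, 33.9978) (44.8814, 22.9932) (47.3053, 0) (51.0977, 0) (76, 23.5484) (76, 29.2368)]  |A|=644.3095
7. ⊥bis P8·P5 via (40.555,15.205): [(50.8091, 33.9978) (44.8814, 22.9932) (47.3053, 0) (51.0977, 0) (76, 23.5484) (76, 29.2368)]  |A|=644.3095
8. ⊥bis P8·P6 via (38.19,17.135): [(50.8091, 33.9978) (44.8814, 22.9932) (47.3053, 0) (51.0977, 0) (76, 23.5484) (76, 29.2368)]  |A|=644.3095
9. ⊥bis P8·P7 via (45.47,20.26): [(50.8091, 33.9978) (45.8656, 24.8204) (45.3344, 18.6966) (47.3053, 0) (51.0977, 0) (76, 23.5484) (76, 29.2368)]  |A|=641.7813
10. ⊥bis P8·P9 via (54.185,13.96): [(50.8091, 33.9978) (45.9323, 24.9442) (59.0346, 7.5053) (76, 23.5484) (76, 29.2368)]  |A|=464.191
11. canonical 5-gon: [(50.8091, 33.9978) (45.9323, 24.9442) (59.0346, 7.5053) (76, 23.5484) (76, 29.2368)]
12. shoelace: 464.191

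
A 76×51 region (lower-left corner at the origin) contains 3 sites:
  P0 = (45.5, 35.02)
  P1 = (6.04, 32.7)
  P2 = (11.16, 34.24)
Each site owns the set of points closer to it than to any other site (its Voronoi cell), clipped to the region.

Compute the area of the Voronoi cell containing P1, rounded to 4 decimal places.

Area of P1's cell: 560.8586

1. box [0,76]×[0,51]: [(0, 0) (76, 0) (76, 51) (0, 51)]
2. ⊥bis P1·P0 via (25.77,33.86): [(0, 0) (27.7608, 0) (24.7623, 51) (0, 51)]  |A|=1339.3373
3. ⊥bis P1·P2 via (8.6,33.47): [(0, 0) (18.6671, 0) (3.3273, 51) (0, 51)]  |A|=560.8586
4. canonical 4-gon: [(0, 0) (18.6671, 0) (3.3273, 51) (0, 51)]
5. shoelace: 560.8586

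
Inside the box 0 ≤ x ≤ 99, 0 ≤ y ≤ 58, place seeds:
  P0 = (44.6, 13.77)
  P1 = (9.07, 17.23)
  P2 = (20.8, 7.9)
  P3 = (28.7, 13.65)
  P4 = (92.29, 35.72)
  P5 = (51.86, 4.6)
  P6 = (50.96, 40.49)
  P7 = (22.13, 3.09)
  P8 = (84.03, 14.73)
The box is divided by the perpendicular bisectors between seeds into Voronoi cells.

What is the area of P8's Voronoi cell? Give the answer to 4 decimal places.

1. box [0,99]×[0,58]: [(0, 0) (99, 0) (99, 58) (0, 58)]
2. ⊥bis P8·P0 via (64.315,14.25): [(64.6619, 0) (99, 0) (99, 58) (63.2498, 58)]  |A|=2032.5588
3. ⊥bis P8·P1 via (46.55,15.98): [(64.6619, 0) (99, 0) (99, 58) (63.2498, 58)]  |A|=2032.5588
4. ⊥bis P8·P2 via (52.415,11.315): [(64.6619, 0) (99, 0) (99, 58) (63.2498, 58)]  |A|=2032.5588
5. ⊥bis P8·P3 via (56.365,14.19): [(64.6619, 0) (99, 0) (99, 58) (63.2498, 58)]  |A|=2032.5588
6. ⊥bis P8·P4 via (88.16,25.225): [(63.8145, 34.8054) (64.6619, 0) (99, 0) (99, 20.9592)]  |A|=966.3058
7. ⊥bis P8·P5 via (67.945,9.665): [(63.8145, 34.8054) (64.1318, 21.7746) (70.9884, 0) (99, 0) (99, 20.9592)]  |A|=897.4276
8. ⊥bis P8·P6 via (67.495,27.61): [(70.9214, 32.0087) (64.096, 23.2464) (64.1318, 21.7746) (70.9884, 0) (99, 0) (99, 20.9592)]  |A|=856.7468
9. ⊥bis P8·P7 via (53.08,8.91): [(70.9214, 32.0087) (64.096, 23.2464) (64.1318, 21.7746) (70.9884, 0) (99, 0) (99, 20.9592)]  |A|=856.7468
10. canonical 6-gon: [(70.9214, 32.0087) (64.096, 23.2464) (64.1318, 21.7746) (70.9884, 0) (99, 0) (99, 20.9592)]
11. shoelace: 856.7468

Area of P8's cell: 856.7468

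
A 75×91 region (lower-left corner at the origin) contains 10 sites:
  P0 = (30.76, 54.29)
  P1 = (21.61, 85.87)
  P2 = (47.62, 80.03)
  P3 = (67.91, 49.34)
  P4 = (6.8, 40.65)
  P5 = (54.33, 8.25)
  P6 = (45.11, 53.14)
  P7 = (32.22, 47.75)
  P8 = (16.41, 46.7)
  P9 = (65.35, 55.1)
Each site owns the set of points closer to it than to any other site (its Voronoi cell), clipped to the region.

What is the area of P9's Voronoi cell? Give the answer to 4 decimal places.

Area of P9's cell: 442.9069

1. box [0,75]×[0,91]: [(0, 0) (75, 0) (75, 91) (0, 91)]
2. ⊥bis P9·P0 via (48.055,54.695): [(49.3358, 0) (75, 0) (75, 91) (47.2048, 91)]  |A|=2432.4008
3. ⊥bis P9·P1 via (43.48,70.485): [(47.5498, 76.2702) (49.3358, 0) (75, 0) (75, 91) (57.9118, 91)]  |A|=2353.5454
4. ⊥bis P9·P2 via (56.485,67.565): [(47.8967, 61.457) (49.3358, 0) (75, 0) (75, 80.7327)]  |A|=1882.6862
5. ⊥bis P9·P3 via (66.63,52.22): [(47.8967, 61.457) (48.3037, 44.075) (75, 55.94) (75, 80.7327)]  |A|=570.416
6. ⊥bis P9·P4 via (36.075,47.875): [(47.8967, 61.457) (48.3037, 44.075) (75, 55.94) (75, 80.7327)]  |A|=570.416
7. ⊥bis P9·P5 via (59.84,31.675): [(47.8967, 61.457) (48.3037, 44.075) (75, 55.94) (75, 80.7327)]  |A|=570.416
8. ⊥bis P9·P6 via (55.23,54.12): [(54.0928, 65.8637) (55.8768, 47.4408) (75, 55.94) (75, 80.7327)]  |A|=442.9069
9. ⊥bis P9·P7 via (48.785,51.425): [(54.0928, 65.8637) (55.8768, 47.4408) (75, 55.94) (75, 80.7327)]  |A|=442.9069
10. ⊥bis P9·P8 via (40.88,50.9): [(54.0928, 65.8637) (55.8768, 47.4408) (75, 55.94) (75, 80.7327)]  |A|=442.9069
11. canonical 4-gon: [(54.0928, 65.8637) (55.8768, 47.4408) (75, 55.94) (75, 80.7327)]
12. shoelace: 442.9069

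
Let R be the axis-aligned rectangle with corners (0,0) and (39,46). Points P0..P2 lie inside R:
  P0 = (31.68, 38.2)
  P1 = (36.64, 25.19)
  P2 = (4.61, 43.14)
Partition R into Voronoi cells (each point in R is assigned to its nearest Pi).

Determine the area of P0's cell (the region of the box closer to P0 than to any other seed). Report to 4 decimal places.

Area of P0's cell: 362.4672

1. box [0,39]×[0,46]: [(0, 0) (39, 0) (39, 46) (0, 46)]
2. ⊥bis P0·P1 via (34.16,31.695): [(0, 18.6717) (39, 33.5402) (39, 46) (0, 46)]  |A|=775.8681
3. ⊥bis P0·P2 via (18.145,40.67): [(15.1871, 24.4617) (39, 33.5402) (39, 46) (19.1177, 46)]  |A|=362.4672
4. canonical 4-gon: [(15.1871, 24.4617) (39, 33.5402) (39, 46) (19.1177, 46)]
5. shoelace: 362.4672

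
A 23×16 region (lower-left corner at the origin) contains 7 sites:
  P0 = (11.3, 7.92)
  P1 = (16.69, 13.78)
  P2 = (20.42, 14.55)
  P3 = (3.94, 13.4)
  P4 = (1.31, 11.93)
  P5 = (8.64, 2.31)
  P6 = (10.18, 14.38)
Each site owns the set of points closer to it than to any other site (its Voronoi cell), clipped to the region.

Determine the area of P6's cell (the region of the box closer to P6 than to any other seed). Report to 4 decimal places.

Area of P6's cell: 30.8262

1. box [0,23]×[0,16]: [(0, 0) (23, 0) (23, 16) (0, 16)]
2. ⊥bis P6·P0 via (10.74,11.15): [(0, 9.288) (23, 13.2756) (23, 16) (0, 16)]  |A|=108.5194
3. ⊥bis P6·P1 via (13.435,14.08): [(0, 9.288) (13.2043, 11.5773) (13.612, 16) (0, 16)]  |A|=74.4152
4. ⊥bis P6·P2 via (15.3,14.465): [(0, 9.288) (13.2043, 11.5773) (13.612, 16) (0, 16)]  |A|=74.4152
5. ⊥bis P6·P3 via (7.06,13.89): [(7.5765, 10.6015) (13.2043, 11.5773) (13.612, 16) (6.7286, 16)]  |A|=30.8262
6. ⊥bis P6·P4 via (5.745,13.155): [(7.5765, 10.6015) (13.2043, 11.5773) (13.612, 16) (6.7286, 16)]  |A|=30.8262
7. ⊥bis P6·P5 via (9.41,8.345): [(7.5765, 10.6015) (13.2043, 11.5773) (13.612, 16) (6.7286, 16)]  |A|=30.8262
8. canonical 4-gon: [(7.5765, 10.6015) (13.2043, 11.5773) (13.612, 16) (6.7286, 16)]
9. shoelace: 30.8262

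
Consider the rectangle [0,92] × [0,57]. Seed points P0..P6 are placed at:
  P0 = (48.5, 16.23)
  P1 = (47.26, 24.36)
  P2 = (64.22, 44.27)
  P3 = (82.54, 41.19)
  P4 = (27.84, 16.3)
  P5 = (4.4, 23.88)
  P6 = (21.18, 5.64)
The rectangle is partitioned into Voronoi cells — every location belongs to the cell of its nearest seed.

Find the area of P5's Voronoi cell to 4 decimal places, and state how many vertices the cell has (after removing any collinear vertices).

1. box [0,92]×[0,57]: [(0, 0) (92, 0) (92, 57) (0, 57)]
2. ⊥bis P5·P0 via (26.45,20.055): [(0, 0) (22.9711, 0) (32.8588, 57) (0, 57)]  |A|=1591.1521
3. ⊥bis P5·P1 via (25.83,24.12): [(0, 0) (22.9711, 0) (25.9104, 16.9442) (25.4618, 57) (0, 57)]  |A|=1443.0044
4. ⊥bis P5·P2 via (34.31,34.075): [(0, 0) (22.9711, 0) (25.9104, 16.9442) (25.4618, 57) (0, 57)]  |A|=1443.0044
5. ⊥bis P5·P3 via (43.47,32.535): [(0, 0) (22.9711, 0) (25.9104, 16.9442) (25.4618, 57) (0, 57)]  |A|=1443.0044
6. ⊥bis P5·P4 via (16.12,20.09): [(0, 0) (9.6233, 0) (25.5486, 49.2465) (25.4618, 57) (0, 57)]  |A|=1063.8013
7. ⊥bis P5·P6 via (12.79,14.76): [(0, 2.9938) (15.0767, 16.8636) (25.5486, 49.2465) (25.4618, 57) (0, 57)]  |A|=960.0913
8. canonical 5-gon: [(0, 2.9938) (15.0767, 16.8636) (25.5486, 49.2465) (25.4618, 57) (0, 57)]
9. shoelace: 960.0913

Area of P5's cell: 960.0913 (5 vertices)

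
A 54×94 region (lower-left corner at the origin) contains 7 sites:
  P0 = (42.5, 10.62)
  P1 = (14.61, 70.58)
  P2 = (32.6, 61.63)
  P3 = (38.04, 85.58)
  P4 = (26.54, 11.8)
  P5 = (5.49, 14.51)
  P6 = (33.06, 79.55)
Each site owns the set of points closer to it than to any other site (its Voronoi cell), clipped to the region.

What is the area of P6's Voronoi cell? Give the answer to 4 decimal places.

Area of P6's cell: 367.5129

1. box [0,54]×[0,94]: [(0, 0) (54, 0) (54, 94) (0, 94)]
2. ⊥bis P6·P0 via (37.78,45.085): [(0, 39.911) (54, 47.3063) (54, 94) (0, 94)]  |A|=2721.1316
3. ⊥bis P6·P1 via (23.835,75.065): [(38.3713, 45.166) (54, 47.3063) (54, 94) (14.6292, 94)]  |A|=1326.1985
4. ⊥bis P6·P2 via (32.83,70.59): [(25.9245, 70.7673) (54, 70.0466) (54, 94) (14.6292, 94)]  |A|=793.5983
5. ⊥bis P6·P3 via (35.55,82.565): [(25.9245, 70.7673) (50.6022, 70.1338) (21.704, 94) (14.6292, 94)]  |A|=367.5129
6. ⊥bis P6·P4 via (29.8,45.675): [(25.9245, 70.7673) (50.6022, 70.1338) (21.704, 94) (14.6292, 94)]  |A|=367.5129
7. ⊥bis P6·P5 via (19.275,47.03): [(25.9245, 70.7673) (50.6022, 70.1338) (21.704, 94) (14.6292, 94)]  |A|=367.5129
8. canonical 4-gon: [(25.9245, 70.7673) (50.6022, 70.1338) (21.704, 94) (14.6292, 94)]
9. shoelace: 367.5129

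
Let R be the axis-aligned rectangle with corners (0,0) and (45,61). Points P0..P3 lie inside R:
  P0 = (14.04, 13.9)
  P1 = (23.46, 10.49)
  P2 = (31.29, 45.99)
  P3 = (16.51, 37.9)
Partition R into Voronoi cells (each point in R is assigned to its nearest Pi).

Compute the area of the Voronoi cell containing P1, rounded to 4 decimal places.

Area of P1's cell: 673.6108

1. box [0,45]×[0,61]: [(0, 0) (45, 0) (45, 61) (0, 61)]
2. ⊥bis P1·P0 via (18.75,12.195): [(14.3355, 0) (45, 0) (45, 61) (36.4172, 61)]  |A|=1197.0437
3. ⊥bis P1·P2 via (27.375,28.24): [(24.7665, 28.8153) (14.3355, 0) (45, 0) (45, 24.3526)]  |A|=688.1735
4. ⊥bis P1·P3 via (19.985,24.195): [(31.9545, 27.2299) (23.4081, 25.063) (14.3355, 0) (45, 0) (45, 24.3526)]  |A|=673.6108
5. canonical 5-gon: [(31.9545, 27.2299) (23.4081, 25.063) (14.3355, 0) (45, 0) (45, 24.3526)]
6. shoelace: 673.6108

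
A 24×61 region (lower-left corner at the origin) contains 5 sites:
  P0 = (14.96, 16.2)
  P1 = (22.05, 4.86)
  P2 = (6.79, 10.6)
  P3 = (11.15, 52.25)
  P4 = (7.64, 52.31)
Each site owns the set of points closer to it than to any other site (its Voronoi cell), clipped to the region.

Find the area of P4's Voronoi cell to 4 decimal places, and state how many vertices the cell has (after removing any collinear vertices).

Area of P4's cell: 261.5864 (4 vertices)

1. box [0,24]×[0,61]: [(0, 0) (24, 0) (24, 61) (0, 61)]
2. ⊥bis P4·P0 via (11.3,34.255): [(0, 31.9643) (24, 36.8295) (24, 61) (0, 61)]  |A|=638.4744
3. ⊥bis P4·P1 via (14.845,28.585): [(0, 31.9643) (24, 36.8295) (24, 61) (0, 61)]  |A|=638.4744
4. ⊥bis P4·P2 via (7.215,31.455): [(0, 31.9643) (24, 36.8295) (24, 61) (0, 61)]  |A|=638.4744
5. ⊥bis P4·P3 via (9.395,52.28): [(0, 31.9643) (9.0792, 33.8048) (9.5441, 61) (0, 61)]  |A|=261.5864
6. canonical 4-gon: [(0, 31.9643) (9.0792, 33.8048) (9.5441, 61) (0, 61)]
7. shoelace: 261.5864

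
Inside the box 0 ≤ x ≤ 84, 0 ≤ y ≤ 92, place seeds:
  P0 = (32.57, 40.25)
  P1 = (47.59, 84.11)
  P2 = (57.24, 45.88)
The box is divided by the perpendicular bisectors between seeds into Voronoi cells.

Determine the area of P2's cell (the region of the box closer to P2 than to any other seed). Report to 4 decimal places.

1. box [0,84]×[0,92]: [(0, 0) (84, 0) (84, 92) (0, 92)]
2. ⊥bis P2·P0 via (44.905,43.065): [(54.733, 0) (84, 0) (84, 92) (33.7374, 92)]  |A|=3658.3619
3. ⊥bis P2·P1 via (52.415,64.995): [(40.5819, 62.0081) (54.733, 0) (84, 0) (84, 72.9677)]  |A|=2491.4537
4. canonical 4-gon: [(40.5819, 62.0081) (54.733, 0) (84, 0) (84, 72.9677)]
5. shoelace: 2491.4537

Area of P2's cell: 2491.4537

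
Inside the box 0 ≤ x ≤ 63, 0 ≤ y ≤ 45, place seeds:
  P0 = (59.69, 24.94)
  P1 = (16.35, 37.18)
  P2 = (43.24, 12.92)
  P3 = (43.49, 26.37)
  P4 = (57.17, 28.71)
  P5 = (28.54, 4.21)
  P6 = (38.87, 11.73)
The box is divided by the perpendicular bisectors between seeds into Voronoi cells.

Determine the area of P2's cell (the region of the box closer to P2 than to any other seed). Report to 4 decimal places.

1. box [0,63]×[0,45]: [(0, 0) (63, 0) (63, 45) (0, 45)]
2. ⊥bis P2·P0 via (51.465,18.93): [(0, 0) (63, 0) (63, 3.1437) (32.4157, 45) (0, 45)]  |A|=2194.9274
3. ⊥bis P2·P1 via (29.795,25.05): [(7.195, 0) (63, 0) (63, 3.1437) (39.2972, 35.5823)]  |A|=1030.0923
4. ⊥bis P2·P3 via (43.365,19.645): [(25.2229, 19.9822) (7.195, 0) (63, 0) (63, 3.1437) (51.0469, 19.5022)]  |A|=825.2861
5. ⊥bis P2·P4 via (50.205,20.815): [(25.2229, 19.9822) (7.195, 0) (63, 0) (63, 3.1437) (51.0469, 19.5022)]  |A|=825.2861
6. ⊥bis P2·P5 via (35.89,8.565): [(29.1686, 19.9089) (40.9649, 0) (63, 0) (63, 3.1437) (51.0469, 19.5022)]  |A|=449.0432
7. ⊥bis P2·P6 via (41.055,12.325): [(39.0398, 19.7254) (44.4112, 0) (63, 0) (63, 3.1437) (51.0469, 19.5022)]  |A|=317.8728
8. canonical 5-gon: [(39.0398, 19.7254) (44.4112, 0) (63, 0) (63, 3.1437) (51.0469, 19.5022)]
9. shoelace: 317.8728

Area of P2's cell: 317.8728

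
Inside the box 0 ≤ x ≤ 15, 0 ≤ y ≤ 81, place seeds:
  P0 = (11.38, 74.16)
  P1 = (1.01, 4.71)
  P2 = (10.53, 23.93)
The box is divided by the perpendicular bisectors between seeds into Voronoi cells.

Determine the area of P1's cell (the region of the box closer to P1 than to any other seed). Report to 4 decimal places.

1. box [0,15]×[0,81]: [(0, 0) (15, 0) (15, 81) (0, 81)]
2. ⊥bis P1·P0 via (6.195,39.435): [(0, 40.36) (0, 0) (15, 0) (15, 38.1203)]  |A|=588.6021
3. ⊥bis P1·P2 via (5.77,14.32): [(0, 17.178) (0, 0) (15, 0) (15, 9.7482)]  |A|=201.9465
4. canonical 4-gon: [(0, 17.178) (0, 0) (15, 0) (15, 9.7482)]
5. shoelace: 201.9465

Area of P1's cell: 201.9465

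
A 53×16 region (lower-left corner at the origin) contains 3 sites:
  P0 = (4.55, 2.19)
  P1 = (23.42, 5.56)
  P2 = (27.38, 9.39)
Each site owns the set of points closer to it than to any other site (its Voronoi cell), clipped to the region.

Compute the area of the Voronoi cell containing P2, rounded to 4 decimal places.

Area of P2's cell: 449.7242

1. box [0,53]×[0,16]: [(0, 0) (53, 0) (53, 16) (0, 16)]
2. ⊥bis P2·P0 via (15.965,5.79): [(17.791, 0) (53, 0) (53, 16) (12.745, 16)]  |A|=603.7116
3. ⊥bis P2·P1 via (25.4,7.475): [(32.6296, 0) (53, 0) (53, 16) (17.1549, 16)]  |A|=449.7242
4. canonical 4-gon: [(32.6296, 0) (53, 0) (53, 16) (17.1549, 16)]
5. shoelace: 449.7242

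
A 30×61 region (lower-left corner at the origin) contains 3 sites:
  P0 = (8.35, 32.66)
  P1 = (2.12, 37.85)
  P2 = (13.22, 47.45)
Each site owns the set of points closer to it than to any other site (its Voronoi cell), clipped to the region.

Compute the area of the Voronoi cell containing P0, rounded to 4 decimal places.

1. box [0,30]×[0,61]: [(0, 0) (30, 0) (30, 61) (0, 61)]
2. ⊥bis P0·P1 via (5.235,35.255): [(0, 28.971) (0, 0) (30, 0) (30, 61) (26.6823, 61)]  |A|=1402.6964
3. ⊥bis P0·P2 via (10.785,40.055): [(9.5676, 40.4558) (0, 28.971) (0, 0) (30, 0) (30, 33.728)]  |A|=1090.0005
4. canonical 5-gon: [(9.5676, 40.4558) (0, 28.971) (0, 0) (30, 0) (30, 33.728)]
5. shoelace: 1090.0005

Area of P0's cell: 1090.0005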